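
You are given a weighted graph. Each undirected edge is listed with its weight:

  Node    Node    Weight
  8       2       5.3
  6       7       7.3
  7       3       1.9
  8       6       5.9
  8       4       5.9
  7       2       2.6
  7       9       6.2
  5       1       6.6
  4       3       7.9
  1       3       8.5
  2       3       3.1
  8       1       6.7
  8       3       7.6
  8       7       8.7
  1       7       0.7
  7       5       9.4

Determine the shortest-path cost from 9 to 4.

16

Running Dijkstra from 9:
9: 0
7: 6.2  (via 9)
1: 6.9  (via 7)
3: 8.1  (via 7)
2: 8.8  (via 7)
5: 13.5  (via 1)
6: 13.5  (via 7)
8: 13.6  (via 1)
4: 16  (via 3)
Shortest route: 9–7–3–4 = 16.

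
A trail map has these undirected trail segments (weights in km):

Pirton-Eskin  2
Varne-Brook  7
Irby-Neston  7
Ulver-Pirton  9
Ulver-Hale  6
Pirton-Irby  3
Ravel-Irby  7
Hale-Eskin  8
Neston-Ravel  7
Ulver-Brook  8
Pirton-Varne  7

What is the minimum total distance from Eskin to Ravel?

Compare a few routes:
Eskin - Pirton - Irby - Ravel: 2+3+7 = 12
Eskin - Pirton - Irby - Neston - Ravel: 2+3+7+7 = 19
Cheapest is Eskin - Pirton - Irby - Ravel at 12 km.

12 km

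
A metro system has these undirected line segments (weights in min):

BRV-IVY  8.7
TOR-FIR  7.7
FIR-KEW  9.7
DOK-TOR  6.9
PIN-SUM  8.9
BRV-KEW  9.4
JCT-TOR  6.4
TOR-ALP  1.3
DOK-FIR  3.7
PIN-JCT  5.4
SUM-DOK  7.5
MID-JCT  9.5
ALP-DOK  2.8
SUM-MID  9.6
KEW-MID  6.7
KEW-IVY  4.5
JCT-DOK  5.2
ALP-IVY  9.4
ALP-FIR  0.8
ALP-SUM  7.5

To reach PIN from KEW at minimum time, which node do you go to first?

Candidate routes:
KEW → FIR → ALP → DOK → JCT → PIN: 9.7+0.8+2.8+5.2+5.4 = 23.9
KEW → FIR → DOK → JCT → PIN: 9.7+3.7+5.2+5.4 = 24
KEW → MID → JCT → PIN: 6.7+9.5+5.4 = 21.6
KEW → FIR → ALP → TOR → JCT → PIN: 9.7+0.8+1.3+6.4+5.4 = 23.6
Cheapest is KEW → MID → JCT → PIN at 21.6 min.
So from KEW the first move is to MID.

MID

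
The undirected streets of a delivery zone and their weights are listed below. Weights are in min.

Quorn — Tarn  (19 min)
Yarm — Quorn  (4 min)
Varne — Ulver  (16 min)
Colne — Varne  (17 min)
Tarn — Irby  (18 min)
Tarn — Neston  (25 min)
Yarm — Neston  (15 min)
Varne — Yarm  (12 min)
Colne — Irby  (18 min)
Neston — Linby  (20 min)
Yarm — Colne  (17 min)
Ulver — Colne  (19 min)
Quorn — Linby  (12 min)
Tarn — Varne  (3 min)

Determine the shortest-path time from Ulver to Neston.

43 min

Settle nodes by increasing distance from Ulver:
Ulver: 0
Varne: 16  (via Ulver)
Colne: 19  (via Ulver)
Tarn: 19  (via Varne)
Yarm: 28  (via Varne)
Quorn: 32  (via Yarm)
Irby: 37  (via Colne)
Neston: 43  (via Yarm)
Shortest route: Ulver → Varne → Yarm → Neston = 43 min.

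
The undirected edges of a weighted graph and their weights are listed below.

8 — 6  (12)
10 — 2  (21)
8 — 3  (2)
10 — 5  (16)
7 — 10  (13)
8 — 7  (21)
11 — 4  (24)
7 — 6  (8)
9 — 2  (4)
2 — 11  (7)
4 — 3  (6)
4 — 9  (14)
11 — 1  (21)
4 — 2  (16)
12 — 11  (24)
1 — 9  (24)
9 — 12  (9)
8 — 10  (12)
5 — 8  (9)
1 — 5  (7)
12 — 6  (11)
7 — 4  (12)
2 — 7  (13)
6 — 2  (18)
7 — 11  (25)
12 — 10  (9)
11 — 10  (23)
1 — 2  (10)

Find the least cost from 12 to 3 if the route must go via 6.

Best 12 to 6: 12–6 costing 11
Best 6 to 3: 6–8–3 costing 14
Total via 6: 11 + 14 = 25.

25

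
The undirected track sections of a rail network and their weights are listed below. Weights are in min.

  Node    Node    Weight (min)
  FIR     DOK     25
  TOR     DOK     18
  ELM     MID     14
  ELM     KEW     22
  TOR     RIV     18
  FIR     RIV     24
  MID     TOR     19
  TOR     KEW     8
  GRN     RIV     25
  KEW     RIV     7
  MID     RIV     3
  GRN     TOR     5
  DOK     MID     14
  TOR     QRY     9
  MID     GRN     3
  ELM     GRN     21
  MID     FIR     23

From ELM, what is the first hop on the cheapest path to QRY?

Enumerating some paths:
ELM → MID → GRN → TOR → QRY: 14+3+5+9 = 31
ELM → GRN → TOR → QRY: 21+5+9 = 35
The minimum is 31 min via ELM → MID → GRN → TOR → QRY.
So from ELM the first move is to MID.

MID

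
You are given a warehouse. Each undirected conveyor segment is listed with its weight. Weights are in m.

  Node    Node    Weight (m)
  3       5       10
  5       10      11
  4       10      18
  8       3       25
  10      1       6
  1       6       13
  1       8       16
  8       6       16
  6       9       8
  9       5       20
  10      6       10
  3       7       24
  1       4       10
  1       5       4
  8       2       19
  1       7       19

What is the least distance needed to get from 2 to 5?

Running Dijkstra from 2:
2: 0
8: 19  (via 2)
1: 35  (via 8)
6: 35  (via 8)
5: 39  (via 1)
Shortest route: 2 → 8 → 1 → 5 = 39 m.

39 m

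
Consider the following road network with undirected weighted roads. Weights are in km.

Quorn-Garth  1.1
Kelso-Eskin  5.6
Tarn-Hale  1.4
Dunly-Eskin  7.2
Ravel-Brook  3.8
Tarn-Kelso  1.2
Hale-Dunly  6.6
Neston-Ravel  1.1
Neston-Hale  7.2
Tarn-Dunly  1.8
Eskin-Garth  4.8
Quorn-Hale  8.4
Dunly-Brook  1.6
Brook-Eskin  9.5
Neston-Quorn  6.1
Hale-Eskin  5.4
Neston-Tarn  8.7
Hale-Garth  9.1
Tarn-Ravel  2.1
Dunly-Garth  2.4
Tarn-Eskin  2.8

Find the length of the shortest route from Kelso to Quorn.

6.5 km

Compare a few routes:
Kelso → Tarn → Ravel → Neston → Quorn: 1.2+2.1+1.1+6.1 = 10.5
Kelso → Tarn → Eskin → Garth → Quorn: 1.2+2.8+4.8+1.1 = 9.9
Kelso → Tarn → Dunly → Garth → Quorn: 1.2+1.8+2.4+1.1 = 6.5
The minimum is 6.5 km via Kelso → Tarn → Dunly → Garth → Quorn.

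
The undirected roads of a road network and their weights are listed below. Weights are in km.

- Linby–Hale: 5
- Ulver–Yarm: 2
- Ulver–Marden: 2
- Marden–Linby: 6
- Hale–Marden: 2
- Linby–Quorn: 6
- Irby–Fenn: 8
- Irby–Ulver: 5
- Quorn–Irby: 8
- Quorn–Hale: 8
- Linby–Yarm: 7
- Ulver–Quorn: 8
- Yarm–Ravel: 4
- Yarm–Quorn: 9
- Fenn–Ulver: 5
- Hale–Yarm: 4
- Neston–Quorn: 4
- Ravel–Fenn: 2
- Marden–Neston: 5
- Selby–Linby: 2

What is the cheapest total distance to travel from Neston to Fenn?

Shortest distances from Neston:
Neston: 0
Quorn: 4  (via Neston)
Marden: 5  (via Neston)
Hale: 7  (via Marden)
Ulver: 7  (via Marden)
Yarm: 9  (via Ulver)
Linby: 10  (via Quorn)
Fenn: 12  (via Ulver)
Shortest route: Neston → Marden → Ulver → Fenn = 12 km.

12 km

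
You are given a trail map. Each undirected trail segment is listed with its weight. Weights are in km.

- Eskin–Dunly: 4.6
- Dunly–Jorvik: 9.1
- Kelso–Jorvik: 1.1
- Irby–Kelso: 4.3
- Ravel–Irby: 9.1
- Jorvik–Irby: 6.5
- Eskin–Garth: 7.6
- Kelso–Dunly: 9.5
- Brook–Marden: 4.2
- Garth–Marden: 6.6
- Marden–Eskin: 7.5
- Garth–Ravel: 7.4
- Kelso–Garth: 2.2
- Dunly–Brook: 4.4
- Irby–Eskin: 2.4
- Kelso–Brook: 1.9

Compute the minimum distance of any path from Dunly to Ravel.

Running Dijkstra from Dunly:
Dunly: 0
Brook: 4.4  (via Dunly)
Eskin: 4.6  (via Dunly)
Kelso: 6.3  (via Brook)
Irby: 7  (via Eskin)
Jorvik: 7.4  (via Kelso)
Garth: 8.5  (via Kelso)
Marden: 8.6  (via Brook)
Ravel: 15.9  (via Garth)
Shortest route: Dunly → Brook → Kelso → Garth → Ravel = 15.9 km.

15.9 km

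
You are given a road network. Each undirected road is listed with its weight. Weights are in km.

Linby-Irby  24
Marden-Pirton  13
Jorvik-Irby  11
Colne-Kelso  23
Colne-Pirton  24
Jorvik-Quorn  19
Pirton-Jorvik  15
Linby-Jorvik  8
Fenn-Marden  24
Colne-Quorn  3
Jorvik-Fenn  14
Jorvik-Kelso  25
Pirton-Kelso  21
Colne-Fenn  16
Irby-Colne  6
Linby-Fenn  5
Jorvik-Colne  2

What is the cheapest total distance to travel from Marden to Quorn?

33 km

Running Dijkstra from Marden:
Marden: 0
Pirton: 13  (via Marden)
Fenn: 24  (via Marden)
Jorvik: 28  (via Pirton)
Linby: 29  (via Fenn)
Colne: 30  (via Jorvik)
Quorn: 33  (via Colne)
Shortest route: Marden → Pirton → Jorvik → Colne → Quorn = 33 km.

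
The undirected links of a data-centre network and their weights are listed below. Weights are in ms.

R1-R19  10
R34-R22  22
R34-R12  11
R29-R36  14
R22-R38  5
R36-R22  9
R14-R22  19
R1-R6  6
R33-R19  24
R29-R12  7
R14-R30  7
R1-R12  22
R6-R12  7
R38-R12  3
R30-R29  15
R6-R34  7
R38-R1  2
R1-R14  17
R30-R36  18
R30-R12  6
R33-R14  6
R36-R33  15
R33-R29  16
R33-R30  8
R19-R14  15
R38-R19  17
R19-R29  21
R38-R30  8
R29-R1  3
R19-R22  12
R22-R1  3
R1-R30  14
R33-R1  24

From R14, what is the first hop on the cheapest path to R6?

R30

Candidate routes:
R14 → R30 → R12 → R38 → R1 → R6: 7+6+3+2+6 = 24
R14 → R1 → R6: 17+6 = 23
R14 → R30 → R38 → R1 → R6: 7+8+2+6 = 23
R14 → R30 → R12 → R6: 7+6+7 = 20
The minimum is 20 ms via R14 → R30 → R12 → R6.
So from R14 the first move is to R30.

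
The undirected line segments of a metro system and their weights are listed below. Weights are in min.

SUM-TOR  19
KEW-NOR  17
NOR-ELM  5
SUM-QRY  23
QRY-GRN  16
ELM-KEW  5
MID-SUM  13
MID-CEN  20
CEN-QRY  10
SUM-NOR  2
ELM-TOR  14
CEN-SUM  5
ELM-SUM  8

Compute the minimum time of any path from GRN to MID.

Compare a few routes:
GRN–QRY–CEN–SUM–MID: 16+10+5+13 = 44
GRN–QRY–SUM–MID: 16+23+13 = 52
GRN–QRY–CEN–MID: 16+10+20 = 46
Cheapest is GRN–QRY–CEN–SUM–MID at 44 min.

44 min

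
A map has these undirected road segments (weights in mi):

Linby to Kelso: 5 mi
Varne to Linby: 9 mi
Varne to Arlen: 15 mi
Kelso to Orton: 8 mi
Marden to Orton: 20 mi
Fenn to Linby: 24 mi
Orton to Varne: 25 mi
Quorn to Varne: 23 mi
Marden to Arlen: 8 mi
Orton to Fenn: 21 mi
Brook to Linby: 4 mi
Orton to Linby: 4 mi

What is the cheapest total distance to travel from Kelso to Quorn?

37 mi

Enumerating some paths:
Kelso → Orton → Varne → Quorn: 8+25+23 = 56
Kelso → Linby → Varne → Quorn: 5+9+23 = 37
Kelso → Orton → Linby → Varne → Quorn: 8+4+9+23 = 44
The minimum is 37 mi via Kelso → Linby → Varne → Quorn.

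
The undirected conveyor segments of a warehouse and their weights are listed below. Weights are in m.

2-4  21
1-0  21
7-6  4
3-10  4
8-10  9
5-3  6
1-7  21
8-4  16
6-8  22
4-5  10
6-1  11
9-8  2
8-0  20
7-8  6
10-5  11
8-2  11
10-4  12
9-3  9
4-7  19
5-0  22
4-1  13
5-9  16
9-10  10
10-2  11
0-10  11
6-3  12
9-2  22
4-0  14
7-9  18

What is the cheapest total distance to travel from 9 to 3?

9 m

Candidate routes:
9 - 10 - 3: 10+4 = 14
9 - 3: 9 = 9
9 - 8 - 10 - 3: 2+9+4 = 15
Cheapest is 9 - 3 at 9 m.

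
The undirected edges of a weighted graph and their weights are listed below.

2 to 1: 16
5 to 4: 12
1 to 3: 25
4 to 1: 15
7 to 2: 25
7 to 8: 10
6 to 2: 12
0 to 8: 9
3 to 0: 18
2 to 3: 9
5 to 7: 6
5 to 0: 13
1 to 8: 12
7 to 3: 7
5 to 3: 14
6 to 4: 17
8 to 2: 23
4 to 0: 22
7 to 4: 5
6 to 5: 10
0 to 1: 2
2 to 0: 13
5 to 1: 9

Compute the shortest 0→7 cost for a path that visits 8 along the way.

19

Shortest 0→8: 0 → 8 = 9
Shortest 8→7: 8 → 7 = 10
Total via 8: 9 + 10 = 19.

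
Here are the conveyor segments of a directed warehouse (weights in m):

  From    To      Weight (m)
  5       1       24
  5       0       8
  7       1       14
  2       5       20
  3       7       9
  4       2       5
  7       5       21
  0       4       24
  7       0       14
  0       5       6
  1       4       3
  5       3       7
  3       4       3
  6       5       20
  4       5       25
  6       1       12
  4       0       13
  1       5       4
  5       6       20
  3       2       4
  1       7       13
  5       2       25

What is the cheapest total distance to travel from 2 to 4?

30 m

Compare a few routes:
2–5–0–4: 20+8+24 = 52
2–5–1–4: 20+24+3 = 47
2–5–3–4: 20+7+3 = 30
Cheapest is 2–5–3–4 at 30 m.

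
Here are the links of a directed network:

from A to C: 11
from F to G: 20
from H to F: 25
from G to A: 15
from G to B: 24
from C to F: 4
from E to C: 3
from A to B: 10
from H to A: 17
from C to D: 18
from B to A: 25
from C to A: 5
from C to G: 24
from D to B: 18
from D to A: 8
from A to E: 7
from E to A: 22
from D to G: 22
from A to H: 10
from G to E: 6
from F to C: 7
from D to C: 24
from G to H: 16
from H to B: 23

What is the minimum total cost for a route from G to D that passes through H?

61

Shortest G→H: G–H = 16
Best H to D: H–A–E–C–D costing 45
Total via H: 16 + 45 = 61.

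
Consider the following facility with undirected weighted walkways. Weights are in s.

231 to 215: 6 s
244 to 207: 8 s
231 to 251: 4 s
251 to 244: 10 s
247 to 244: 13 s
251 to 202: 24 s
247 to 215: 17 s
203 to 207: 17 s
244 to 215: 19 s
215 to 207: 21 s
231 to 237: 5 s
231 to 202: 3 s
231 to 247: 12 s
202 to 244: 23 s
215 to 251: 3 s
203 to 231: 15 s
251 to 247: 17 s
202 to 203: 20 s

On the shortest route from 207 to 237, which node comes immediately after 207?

Compare a few routes:
207 - 244 - 251 - 215 - 231 - 237: 8+10+3+6+5 = 32
207 - 244 - 251 - 231 - 237: 8+10+4+5 = 27
The minimum is 27 s via 207 - 244 - 251 - 231 - 237.
So from 207 the first move is to 244.

244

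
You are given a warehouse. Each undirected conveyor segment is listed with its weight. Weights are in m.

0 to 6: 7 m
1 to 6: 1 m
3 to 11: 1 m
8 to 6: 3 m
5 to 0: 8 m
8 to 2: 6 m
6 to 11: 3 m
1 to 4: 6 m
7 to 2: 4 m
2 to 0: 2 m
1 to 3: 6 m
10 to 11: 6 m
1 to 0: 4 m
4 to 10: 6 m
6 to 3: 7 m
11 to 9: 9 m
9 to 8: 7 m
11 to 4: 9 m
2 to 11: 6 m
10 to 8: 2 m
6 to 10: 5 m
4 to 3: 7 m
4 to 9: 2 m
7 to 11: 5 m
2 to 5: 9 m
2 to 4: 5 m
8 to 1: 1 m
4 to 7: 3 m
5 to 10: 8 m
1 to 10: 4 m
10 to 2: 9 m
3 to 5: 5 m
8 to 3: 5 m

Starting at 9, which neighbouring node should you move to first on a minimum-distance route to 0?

4

Compare a few routes:
9 - 4 - 2 - 0: 2+5+2 = 9
9 - 8 - 1 - 0: 7+1+4 = 12
9 - 4 - 7 - 2 - 0: 2+3+4+2 = 11
9 - 4 - 1 - 0: 2+6+4 = 12
Cheapest is 9 - 4 - 2 - 0 at 9 m.
So from 9 the first move is to 4.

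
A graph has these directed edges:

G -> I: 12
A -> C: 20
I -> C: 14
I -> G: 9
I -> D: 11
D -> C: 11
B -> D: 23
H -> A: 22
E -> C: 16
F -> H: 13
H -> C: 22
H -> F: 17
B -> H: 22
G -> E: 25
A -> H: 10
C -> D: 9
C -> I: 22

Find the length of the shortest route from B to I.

56

Shortest distances from B:
B: 0
H: 22  (via B)
D: 23  (via B)
C: 34  (via D)
F: 39  (via H)
A: 44  (via H)
I: 56  (via C)
Shortest route: B → D → C → I = 56.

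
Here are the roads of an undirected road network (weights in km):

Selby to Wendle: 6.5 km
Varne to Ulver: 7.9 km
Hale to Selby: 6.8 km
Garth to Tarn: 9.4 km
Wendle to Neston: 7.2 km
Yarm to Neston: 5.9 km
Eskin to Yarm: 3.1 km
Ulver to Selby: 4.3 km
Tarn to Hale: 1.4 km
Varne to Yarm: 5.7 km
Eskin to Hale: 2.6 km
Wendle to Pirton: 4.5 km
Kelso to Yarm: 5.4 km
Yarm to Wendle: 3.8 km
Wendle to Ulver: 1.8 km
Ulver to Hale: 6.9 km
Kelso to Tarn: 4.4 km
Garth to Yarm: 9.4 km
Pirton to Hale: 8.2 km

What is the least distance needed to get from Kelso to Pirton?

Settle nodes by increasing distance from Kelso:
Kelso: 0
Tarn: 4.4  (via Kelso)
Yarm: 5.4  (via Kelso)
Hale: 5.8  (via Tarn)
Eskin: 8.4  (via Hale)
Wendle: 9.2  (via Yarm)
Ulver: 11  (via Wendle)
Varne: 11.1  (via Yarm)
Neston: 11.3  (via Yarm)
Selby: 12.6  (via Hale)
Pirton: 13.7  (via Wendle)
Shortest route: Kelso–Yarm–Wendle–Pirton = 13.7 km.

13.7 km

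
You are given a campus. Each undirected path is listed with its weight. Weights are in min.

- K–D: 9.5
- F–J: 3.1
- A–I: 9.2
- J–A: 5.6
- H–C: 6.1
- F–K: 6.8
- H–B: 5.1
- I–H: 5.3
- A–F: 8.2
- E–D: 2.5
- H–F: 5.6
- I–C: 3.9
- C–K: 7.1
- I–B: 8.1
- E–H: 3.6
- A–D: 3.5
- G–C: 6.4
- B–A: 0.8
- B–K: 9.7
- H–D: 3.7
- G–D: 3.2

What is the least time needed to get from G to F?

12.5 min

Compare a few routes:
G - D - A - F: 3.2+3.5+8.2 = 14.9
G - D - E - H - F: 3.2+2.5+3.6+5.6 = 14.9
G - D - H - F: 3.2+3.7+5.6 = 12.5
Cheapest is G - D - H - F at 12.5 min.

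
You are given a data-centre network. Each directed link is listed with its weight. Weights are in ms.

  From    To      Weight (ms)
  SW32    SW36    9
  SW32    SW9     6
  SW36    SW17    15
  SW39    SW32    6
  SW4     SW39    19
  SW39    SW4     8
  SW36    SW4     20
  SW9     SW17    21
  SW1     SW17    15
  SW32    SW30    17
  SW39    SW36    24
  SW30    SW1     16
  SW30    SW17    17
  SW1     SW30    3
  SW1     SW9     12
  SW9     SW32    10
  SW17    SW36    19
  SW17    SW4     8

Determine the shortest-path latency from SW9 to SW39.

48 ms

Enumerating some paths:
SW9 → SW17 → SW4 → SW39: 21+8+19 = 48
SW9 → SW32 → SW36 → SW4 → SW39: 10+9+20+19 = 58
SW9 → SW32 → SW36 → SW17 → SW4 → SW39: 10+9+15+8+19 = 61
Cheapest is SW9 → SW17 → SW4 → SW39 at 48 ms.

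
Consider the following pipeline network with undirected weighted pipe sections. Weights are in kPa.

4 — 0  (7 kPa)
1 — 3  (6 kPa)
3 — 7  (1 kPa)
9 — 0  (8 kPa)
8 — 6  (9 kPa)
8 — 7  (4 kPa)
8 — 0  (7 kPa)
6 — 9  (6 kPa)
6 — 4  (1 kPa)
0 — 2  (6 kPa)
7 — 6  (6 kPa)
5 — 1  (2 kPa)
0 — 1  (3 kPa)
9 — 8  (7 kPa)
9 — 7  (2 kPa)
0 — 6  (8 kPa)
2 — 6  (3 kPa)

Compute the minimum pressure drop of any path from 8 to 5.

Shortest distances from 8:
8: 0
7: 4  (via 8)
3: 5  (via 7)
9: 6  (via 7)
0: 7  (via 8)
6: 9  (via 8)
1: 10  (via 0)
4: 10  (via 6)
2: 12  (via 6)
5: 12  (via 1)
Shortest route: 8 → 0 → 1 → 5 = 12 kPa.

12 kPa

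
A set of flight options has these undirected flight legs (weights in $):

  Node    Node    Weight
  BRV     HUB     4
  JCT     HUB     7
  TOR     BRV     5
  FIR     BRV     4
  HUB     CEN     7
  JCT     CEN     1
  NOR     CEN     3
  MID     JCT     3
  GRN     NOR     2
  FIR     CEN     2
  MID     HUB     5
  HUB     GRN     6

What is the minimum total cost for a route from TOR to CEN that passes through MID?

$18

Shortest TOR→MID: TOR–BRV–HUB–MID = 14
Shortest MID→CEN: MID–JCT–CEN = 4
Total via MID: 14 + 4 = $18.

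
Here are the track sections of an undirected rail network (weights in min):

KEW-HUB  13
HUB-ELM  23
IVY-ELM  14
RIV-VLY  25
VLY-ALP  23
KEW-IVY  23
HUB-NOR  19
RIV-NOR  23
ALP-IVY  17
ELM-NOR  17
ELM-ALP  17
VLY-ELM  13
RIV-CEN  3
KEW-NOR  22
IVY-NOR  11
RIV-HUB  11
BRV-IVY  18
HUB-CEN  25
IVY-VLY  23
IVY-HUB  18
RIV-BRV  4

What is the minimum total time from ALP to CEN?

42 min

Shortest distances from ALP:
ALP: 0
ELM: 17  (via ALP)
IVY: 17  (via ALP)
VLY: 23  (via ALP)
NOR: 28  (via IVY)
BRV: 35  (via IVY)
HUB: 35  (via IVY)
RIV: 39  (via BRV)
KEW: 40  (via IVY)
CEN: 42  (via RIV)
Shortest route: ALP → IVY → BRV → RIV → CEN = 42 min.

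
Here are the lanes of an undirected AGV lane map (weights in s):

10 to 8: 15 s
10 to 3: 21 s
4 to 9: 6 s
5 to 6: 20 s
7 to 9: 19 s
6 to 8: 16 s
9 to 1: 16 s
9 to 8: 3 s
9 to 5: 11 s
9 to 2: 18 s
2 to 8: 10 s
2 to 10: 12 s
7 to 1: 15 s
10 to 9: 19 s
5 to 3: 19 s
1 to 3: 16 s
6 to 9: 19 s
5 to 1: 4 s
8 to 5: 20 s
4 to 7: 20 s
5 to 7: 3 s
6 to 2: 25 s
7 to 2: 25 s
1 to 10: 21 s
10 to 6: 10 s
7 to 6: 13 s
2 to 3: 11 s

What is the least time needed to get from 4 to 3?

30 s

Compare a few routes:
4–9–2–3: 6+18+11 = 35
4–9–8–2–3: 6+3+10+11 = 30
4–9–5–1–3: 6+11+4+16 = 37
4–9–5–3: 6+11+19 = 36
The minimum is 30 s via 4–9–8–2–3.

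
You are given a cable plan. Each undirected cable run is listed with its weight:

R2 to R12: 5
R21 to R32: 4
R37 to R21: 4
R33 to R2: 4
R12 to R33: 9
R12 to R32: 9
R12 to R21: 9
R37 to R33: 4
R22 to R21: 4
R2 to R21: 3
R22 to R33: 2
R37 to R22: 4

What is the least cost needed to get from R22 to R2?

Enumerating some paths:
R22 → R21 → R2: 4+3 = 7
R22 → R33 → R2: 2+4 = 6
Cheapest is R22 → R33 → R2 at 6.

6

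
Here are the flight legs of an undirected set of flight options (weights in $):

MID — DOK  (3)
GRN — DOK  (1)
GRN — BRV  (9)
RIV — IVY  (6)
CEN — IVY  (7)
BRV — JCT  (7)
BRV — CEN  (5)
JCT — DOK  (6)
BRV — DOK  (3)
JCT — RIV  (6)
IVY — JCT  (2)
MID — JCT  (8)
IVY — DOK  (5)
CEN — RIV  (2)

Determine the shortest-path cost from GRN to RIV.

Settle nodes by increasing distance from GRN:
GRN: 0
DOK: 1  (via GRN)
MID: 4  (via DOK)
BRV: 4  (via DOK)
IVY: 6  (via DOK)
JCT: 7  (via DOK)
CEN: 9  (via BRV)
RIV: 11  (via CEN)
Shortest route: GRN–DOK–BRV–CEN–RIV = $11.

$11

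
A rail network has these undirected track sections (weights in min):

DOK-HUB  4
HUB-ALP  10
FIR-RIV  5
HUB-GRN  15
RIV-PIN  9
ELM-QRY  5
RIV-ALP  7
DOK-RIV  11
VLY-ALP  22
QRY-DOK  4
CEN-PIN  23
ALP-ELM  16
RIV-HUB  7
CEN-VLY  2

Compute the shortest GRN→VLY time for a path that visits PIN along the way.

56 min

Shortest GRN→PIN: GRN–HUB–RIV–PIN = 31
Shortest PIN→VLY: PIN–CEN–VLY = 25
Total via PIN: 31 + 25 = 56 min.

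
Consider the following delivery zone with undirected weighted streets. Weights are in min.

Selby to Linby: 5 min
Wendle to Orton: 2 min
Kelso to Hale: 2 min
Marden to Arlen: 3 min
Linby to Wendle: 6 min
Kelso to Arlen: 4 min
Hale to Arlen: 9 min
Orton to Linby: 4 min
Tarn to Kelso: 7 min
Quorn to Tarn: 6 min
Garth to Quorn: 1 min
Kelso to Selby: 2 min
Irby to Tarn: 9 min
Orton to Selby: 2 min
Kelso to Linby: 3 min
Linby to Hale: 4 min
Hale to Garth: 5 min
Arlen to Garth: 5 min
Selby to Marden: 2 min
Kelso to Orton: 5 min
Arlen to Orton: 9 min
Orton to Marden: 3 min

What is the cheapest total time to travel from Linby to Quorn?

10 min

Candidate routes:
Linby - Hale - Garth - Quorn: 4+5+1 = 10
Linby - Kelso - Arlen - Garth - Quorn: 3+4+5+1 = 13
Linby - Kelso - Hale - Garth - Quorn: 3+2+5+1 = 11
The minimum is 10 min via Linby - Hale - Garth - Quorn.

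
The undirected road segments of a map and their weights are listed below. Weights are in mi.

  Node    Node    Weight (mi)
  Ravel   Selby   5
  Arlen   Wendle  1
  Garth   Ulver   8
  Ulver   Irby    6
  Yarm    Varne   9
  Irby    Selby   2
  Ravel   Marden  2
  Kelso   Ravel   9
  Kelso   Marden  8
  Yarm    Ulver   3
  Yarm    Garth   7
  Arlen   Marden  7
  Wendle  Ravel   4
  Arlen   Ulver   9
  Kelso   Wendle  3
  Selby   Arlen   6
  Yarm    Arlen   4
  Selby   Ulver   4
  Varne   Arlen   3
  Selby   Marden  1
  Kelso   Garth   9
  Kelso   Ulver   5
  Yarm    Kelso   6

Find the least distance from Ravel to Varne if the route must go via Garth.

29 mi

Shortest Ravel→Garth: Ravel → Marden → Selby → Ulver → Garth = 15
Shortest Garth→Varne: Garth → Yarm → Arlen → Varne = 14
Total via Garth: 15 + 14 = 29 mi.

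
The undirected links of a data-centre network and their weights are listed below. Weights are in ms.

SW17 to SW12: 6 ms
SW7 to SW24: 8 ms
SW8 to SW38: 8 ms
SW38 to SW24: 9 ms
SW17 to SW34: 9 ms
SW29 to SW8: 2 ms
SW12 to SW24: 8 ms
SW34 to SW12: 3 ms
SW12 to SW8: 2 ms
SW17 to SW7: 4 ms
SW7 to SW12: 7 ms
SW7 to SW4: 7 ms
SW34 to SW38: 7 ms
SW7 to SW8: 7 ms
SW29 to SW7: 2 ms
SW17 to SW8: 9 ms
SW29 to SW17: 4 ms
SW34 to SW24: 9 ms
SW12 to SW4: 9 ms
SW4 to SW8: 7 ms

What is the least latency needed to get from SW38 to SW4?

Settle nodes by increasing distance from SW38:
SW38: 0
SW34: 7  (via SW38)
SW8: 8  (via SW38)
SW24: 9  (via SW38)
SW29: 10  (via SW8)
SW12: 10  (via SW34)
SW7: 12  (via SW29)
SW17: 14  (via SW29)
SW4: 15  (via SW8)
Shortest route: SW38–SW8–SW4 = 15 ms.

15 ms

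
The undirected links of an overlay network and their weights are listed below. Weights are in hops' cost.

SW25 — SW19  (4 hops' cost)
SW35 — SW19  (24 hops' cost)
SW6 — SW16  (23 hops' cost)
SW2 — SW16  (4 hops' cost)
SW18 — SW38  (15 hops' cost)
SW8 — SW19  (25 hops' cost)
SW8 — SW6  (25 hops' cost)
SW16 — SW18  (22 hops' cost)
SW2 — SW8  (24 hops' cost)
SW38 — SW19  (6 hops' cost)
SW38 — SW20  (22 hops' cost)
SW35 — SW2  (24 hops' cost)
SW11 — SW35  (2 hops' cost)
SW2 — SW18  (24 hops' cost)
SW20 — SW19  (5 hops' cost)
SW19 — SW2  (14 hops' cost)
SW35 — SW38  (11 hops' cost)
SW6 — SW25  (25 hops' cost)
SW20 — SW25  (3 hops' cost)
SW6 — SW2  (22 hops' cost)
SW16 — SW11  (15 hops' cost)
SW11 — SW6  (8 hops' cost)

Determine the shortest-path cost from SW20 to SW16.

23 hops' cost

Shortest distances from SW20:
SW20: 0
SW25: 3  (via SW20)
SW19: 5  (via SW20)
SW38: 11  (via SW19)
SW2: 19  (via SW19)
SW35: 22  (via SW38)
SW16: 23  (via SW2)
Shortest route: SW20 → SW19 → SW2 → SW16 = 23 hops' cost.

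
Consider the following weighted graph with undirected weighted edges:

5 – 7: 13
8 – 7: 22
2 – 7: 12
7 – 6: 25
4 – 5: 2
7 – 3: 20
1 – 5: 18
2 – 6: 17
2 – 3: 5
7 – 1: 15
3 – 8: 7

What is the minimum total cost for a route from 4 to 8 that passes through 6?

Shortest 4→6: 4–5–7–6 = 40
Shortest 6→8: 6–2–3–8 = 29
Total via 6: 40 + 29 = 69.

69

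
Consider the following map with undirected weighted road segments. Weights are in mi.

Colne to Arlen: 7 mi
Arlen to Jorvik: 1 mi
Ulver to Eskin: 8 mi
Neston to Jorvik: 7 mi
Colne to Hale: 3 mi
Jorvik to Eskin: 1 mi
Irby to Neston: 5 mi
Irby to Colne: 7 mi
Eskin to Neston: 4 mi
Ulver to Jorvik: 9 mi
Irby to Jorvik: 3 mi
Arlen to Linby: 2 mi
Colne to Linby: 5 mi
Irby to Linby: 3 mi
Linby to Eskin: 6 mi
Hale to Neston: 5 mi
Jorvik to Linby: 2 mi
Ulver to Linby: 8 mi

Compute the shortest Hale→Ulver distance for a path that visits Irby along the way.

21 mi

Shortest Hale→Irby: Hale–Colne–Irby = 10
Shortest Irby→Ulver: Irby–Linby–Ulver = 11
Total via Irby: 10 + 11 = 21 mi.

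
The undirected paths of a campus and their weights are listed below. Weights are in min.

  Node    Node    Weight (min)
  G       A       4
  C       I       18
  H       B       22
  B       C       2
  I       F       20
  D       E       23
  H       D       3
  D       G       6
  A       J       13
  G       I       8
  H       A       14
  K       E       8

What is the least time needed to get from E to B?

48 min

Running Dijkstra from E:
E: 0
K: 8  (via E)
D: 23  (via E)
H: 26  (via D)
G: 29  (via D)
A: 33  (via G)
I: 37  (via G)
J: 46  (via A)
B: 48  (via H)
Shortest route: E → D → H → B = 48 min.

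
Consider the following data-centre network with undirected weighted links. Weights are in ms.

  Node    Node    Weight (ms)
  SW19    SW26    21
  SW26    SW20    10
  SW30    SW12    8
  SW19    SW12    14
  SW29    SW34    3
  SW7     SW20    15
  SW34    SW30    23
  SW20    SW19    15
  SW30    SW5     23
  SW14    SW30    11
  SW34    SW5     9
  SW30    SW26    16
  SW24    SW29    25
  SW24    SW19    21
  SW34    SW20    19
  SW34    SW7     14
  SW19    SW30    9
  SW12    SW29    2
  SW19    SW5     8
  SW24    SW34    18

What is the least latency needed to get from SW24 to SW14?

41 ms

Enumerating some paths:
SW24 - SW29 - SW12 - SW30 - SW14: 25+2+8+11 = 46
SW24 - SW34 - SW29 - SW12 - SW30 - SW14: 18+3+2+8+11 = 42
SW24 - SW19 - SW30 - SW14: 21+9+11 = 41
Cheapest is SW24 - SW19 - SW30 - SW14 at 41 ms.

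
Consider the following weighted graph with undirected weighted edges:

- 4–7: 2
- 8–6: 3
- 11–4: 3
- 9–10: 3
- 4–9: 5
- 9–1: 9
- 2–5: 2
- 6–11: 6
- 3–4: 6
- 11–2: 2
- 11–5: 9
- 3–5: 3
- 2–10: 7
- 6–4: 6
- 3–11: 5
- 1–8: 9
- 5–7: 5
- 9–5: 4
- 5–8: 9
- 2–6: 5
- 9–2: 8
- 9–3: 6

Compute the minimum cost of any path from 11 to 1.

Candidate routes:
11–2–6–8–1: 2+5+3+9 = 19
11–4–9–1: 3+5+9 = 17
11–6–8–1: 6+3+9 = 18
11–2–9–1: 2+8+9 = 19
Cheapest is 11–4–9–1 at 17.

17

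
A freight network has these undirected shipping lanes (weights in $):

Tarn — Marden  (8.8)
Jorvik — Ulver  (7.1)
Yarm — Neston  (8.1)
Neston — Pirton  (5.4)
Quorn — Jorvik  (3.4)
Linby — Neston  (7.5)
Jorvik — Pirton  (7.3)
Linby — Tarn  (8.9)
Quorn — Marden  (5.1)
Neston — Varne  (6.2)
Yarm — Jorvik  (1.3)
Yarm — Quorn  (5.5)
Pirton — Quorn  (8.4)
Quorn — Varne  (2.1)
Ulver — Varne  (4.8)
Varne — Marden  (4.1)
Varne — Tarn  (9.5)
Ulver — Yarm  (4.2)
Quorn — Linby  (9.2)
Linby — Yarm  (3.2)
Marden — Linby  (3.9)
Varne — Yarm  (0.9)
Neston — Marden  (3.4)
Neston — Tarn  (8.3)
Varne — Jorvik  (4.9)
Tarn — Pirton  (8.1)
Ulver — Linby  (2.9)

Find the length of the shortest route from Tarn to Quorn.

$11.6

Running Dijkstra from Tarn:
Tarn: 0
Pirton: 8.1  (via Tarn)
Neston: 8.3  (via Tarn)
Marden: 8.8  (via Tarn)
Linby: 8.9  (via Tarn)
Varne: 9.5  (via Tarn)
Yarm: 10.4  (via Varne)
Quorn: 11.6  (via Varne)
Shortest route: Tarn–Varne–Quorn = $11.6.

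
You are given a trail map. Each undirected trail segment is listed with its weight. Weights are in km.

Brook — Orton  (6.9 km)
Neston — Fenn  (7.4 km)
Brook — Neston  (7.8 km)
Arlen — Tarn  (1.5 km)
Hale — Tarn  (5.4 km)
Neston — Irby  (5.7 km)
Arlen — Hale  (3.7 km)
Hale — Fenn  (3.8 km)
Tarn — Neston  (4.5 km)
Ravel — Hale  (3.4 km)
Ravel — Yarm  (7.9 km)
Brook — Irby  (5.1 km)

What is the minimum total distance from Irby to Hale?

15.4 km

Candidate routes:
Irby–Neston–Fenn–Hale: 5.7+7.4+3.8 = 16.9
Irby–Neston–Tarn–Arlen–Hale: 5.7+4.5+1.5+3.7 = 15.4
Irby–Neston–Tarn–Hale: 5.7+4.5+5.4 = 15.6
Cheapest is Irby–Neston–Tarn–Arlen–Hale at 15.4 km.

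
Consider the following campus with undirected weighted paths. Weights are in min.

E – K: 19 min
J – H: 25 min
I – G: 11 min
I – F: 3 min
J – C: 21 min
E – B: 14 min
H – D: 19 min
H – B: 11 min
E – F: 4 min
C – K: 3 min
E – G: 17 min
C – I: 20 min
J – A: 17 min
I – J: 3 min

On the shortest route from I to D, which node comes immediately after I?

Compare a few routes:
I - F - E - B - H - D: 3+4+14+11+19 = 51
I - G - E - B - H - D: 11+17+14+11+19 = 72
I - C - J - H - D: 20+21+25+19 = 85
I - J - H - D: 3+25+19 = 47
The minimum is 47 min via I - J - H - D.
So from I the first move is to J.

J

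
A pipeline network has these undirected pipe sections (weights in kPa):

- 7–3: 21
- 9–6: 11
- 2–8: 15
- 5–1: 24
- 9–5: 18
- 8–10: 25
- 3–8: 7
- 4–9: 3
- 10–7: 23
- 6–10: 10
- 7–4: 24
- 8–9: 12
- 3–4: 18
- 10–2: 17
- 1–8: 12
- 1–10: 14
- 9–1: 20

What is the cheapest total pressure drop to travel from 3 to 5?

Compare a few routes:
3–8–9–5: 7+12+18 = 37
3–4–9–5: 18+3+18 = 39
3–8–1–5: 7+12+24 = 43
The minimum is 37 kPa via 3–8–9–5.

37 kPa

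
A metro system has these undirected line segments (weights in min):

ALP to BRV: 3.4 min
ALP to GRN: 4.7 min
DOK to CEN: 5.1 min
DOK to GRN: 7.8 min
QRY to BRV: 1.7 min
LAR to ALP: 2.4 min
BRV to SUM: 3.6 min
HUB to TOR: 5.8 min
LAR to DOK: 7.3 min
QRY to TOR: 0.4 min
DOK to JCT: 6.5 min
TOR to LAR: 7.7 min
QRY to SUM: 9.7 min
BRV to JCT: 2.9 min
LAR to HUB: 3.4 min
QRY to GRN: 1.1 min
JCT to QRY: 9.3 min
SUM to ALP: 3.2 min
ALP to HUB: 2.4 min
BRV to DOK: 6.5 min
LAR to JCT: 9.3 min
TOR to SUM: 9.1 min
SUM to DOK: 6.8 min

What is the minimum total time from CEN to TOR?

13.7 min

Candidate routes:
CEN–DOK–JCT–BRV–QRY–TOR: 5.1+6.5+2.9+1.7+0.4 = 16.6
CEN–DOK–GRN–QRY–TOR: 5.1+7.8+1.1+0.4 = 14.4
CEN–DOK–BRV–QRY–TOR: 5.1+6.5+1.7+0.4 = 13.7
Cheapest is CEN–DOK–BRV–QRY–TOR at 13.7 min.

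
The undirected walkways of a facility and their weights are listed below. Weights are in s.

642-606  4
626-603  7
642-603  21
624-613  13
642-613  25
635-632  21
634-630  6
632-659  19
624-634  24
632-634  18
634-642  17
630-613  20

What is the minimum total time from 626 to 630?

51 s

Shortest distances from 626:
626: 0
603: 7  (via 626)
642: 28  (via 603)
606: 32  (via 642)
634: 45  (via 642)
630: 51  (via 634)
Shortest route: 626 → 603 → 642 → 634 → 630 = 51 s.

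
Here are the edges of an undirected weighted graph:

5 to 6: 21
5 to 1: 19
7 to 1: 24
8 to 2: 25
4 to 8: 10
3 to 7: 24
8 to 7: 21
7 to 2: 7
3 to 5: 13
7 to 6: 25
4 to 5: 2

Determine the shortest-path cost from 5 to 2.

37

Running Dijkstra from 5:
5: 0
4: 2  (via 5)
8: 12  (via 4)
3: 13  (via 5)
1: 19  (via 5)
6: 21  (via 5)
7: 33  (via 8)
2: 37  (via 8)
Shortest route: 5–4–8–2 = 37.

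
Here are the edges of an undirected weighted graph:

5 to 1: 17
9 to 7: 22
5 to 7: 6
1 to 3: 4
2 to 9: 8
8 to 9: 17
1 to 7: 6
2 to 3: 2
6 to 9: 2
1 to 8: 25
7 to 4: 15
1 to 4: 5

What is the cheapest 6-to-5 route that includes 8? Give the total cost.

56

Best 6 to 8: 6–9–8 costing 19
Best 8 to 5: 8–1–7–5 costing 37
Total via 8: 19 + 37 = 56.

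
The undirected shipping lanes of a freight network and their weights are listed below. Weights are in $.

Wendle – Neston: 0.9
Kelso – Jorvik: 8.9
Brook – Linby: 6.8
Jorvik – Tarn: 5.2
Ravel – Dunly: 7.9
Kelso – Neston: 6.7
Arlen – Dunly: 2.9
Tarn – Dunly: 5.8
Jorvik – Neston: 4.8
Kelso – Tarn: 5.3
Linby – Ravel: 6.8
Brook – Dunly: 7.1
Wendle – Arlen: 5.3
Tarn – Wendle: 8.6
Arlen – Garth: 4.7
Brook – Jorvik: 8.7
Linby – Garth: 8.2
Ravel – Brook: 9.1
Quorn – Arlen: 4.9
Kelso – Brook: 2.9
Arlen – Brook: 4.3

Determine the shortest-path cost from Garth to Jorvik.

Compare a few routes:
Garth–Arlen–Dunly–Tarn–Jorvik: 4.7+2.9+5.8+5.2 = 18.6
Garth–Arlen–Wendle–Neston–Jorvik: 4.7+5.3+0.9+4.8 = 15.7
Garth–Arlen–Brook–Jorvik: 4.7+4.3+8.7 = 17.7
The minimum is $15.7 via Garth–Arlen–Wendle–Neston–Jorvik.

$15.7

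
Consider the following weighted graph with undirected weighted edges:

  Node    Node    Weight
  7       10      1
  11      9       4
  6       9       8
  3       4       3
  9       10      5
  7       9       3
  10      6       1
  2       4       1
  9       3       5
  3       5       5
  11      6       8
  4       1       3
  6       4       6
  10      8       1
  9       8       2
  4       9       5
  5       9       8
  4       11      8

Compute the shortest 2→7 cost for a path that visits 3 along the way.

Shortest 2→3: 2 → 4 → 3 = 4
Shortest 3→7: 3 → 9 → 7 = 8
Total via 3: 4 + 8 = 12.

12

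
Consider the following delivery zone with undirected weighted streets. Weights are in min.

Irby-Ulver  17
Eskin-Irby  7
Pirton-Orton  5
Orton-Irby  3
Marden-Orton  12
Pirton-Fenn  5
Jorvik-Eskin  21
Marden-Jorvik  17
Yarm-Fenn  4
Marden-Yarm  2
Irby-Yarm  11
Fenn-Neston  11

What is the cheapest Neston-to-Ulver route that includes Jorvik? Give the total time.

79 min

Best Neston to Jorvik: Neston–Fenn–Yarm–Marden–Jorvik costing 34
Shortest Jorvik→Ulver: Jorvik–Eskin–Irby–Ulver = 45
Total via Jorvik: 34 + 45 = 79 min.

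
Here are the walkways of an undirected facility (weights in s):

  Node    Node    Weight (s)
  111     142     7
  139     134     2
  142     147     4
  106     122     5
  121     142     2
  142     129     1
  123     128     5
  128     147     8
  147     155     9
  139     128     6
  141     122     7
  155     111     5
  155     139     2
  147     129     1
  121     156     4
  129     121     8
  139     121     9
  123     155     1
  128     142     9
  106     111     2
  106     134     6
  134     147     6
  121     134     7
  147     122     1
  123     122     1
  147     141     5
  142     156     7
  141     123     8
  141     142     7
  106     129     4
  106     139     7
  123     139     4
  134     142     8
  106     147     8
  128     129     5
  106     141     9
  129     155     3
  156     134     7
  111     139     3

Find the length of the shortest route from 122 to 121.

5 s

Shortest distances from 122:
122: 0
147: 1  (via 122)
123: 1  (via 122)
129: 2  (via 147)
155: 2  (via 123)
142: 3  (via 129)
139: 4  (via 155)
121: 5  (via 142)
Shortest route: 122–147–129–142–121 = 5 s.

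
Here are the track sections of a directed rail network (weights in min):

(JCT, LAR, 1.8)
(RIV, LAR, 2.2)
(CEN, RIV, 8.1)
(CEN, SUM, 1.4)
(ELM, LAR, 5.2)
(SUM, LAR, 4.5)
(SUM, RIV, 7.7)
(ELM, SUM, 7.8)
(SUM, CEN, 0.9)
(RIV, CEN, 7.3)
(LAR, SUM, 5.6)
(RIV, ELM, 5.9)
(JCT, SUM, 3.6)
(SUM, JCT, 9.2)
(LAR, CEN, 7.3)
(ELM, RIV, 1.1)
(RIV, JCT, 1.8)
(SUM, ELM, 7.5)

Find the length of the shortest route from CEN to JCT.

9.9 min

Shortest distances from CEN:
CEN: 0
SUM: 1.4  (via CEN)
LAR: 5.9  (via SUM)
RIV: 8.1  (via CEN)
ELM: 8.9  (via SUM)
JCT: 9.9  (via RIV)
Shortest route: CEN–RIV–JCT = 9.9 min.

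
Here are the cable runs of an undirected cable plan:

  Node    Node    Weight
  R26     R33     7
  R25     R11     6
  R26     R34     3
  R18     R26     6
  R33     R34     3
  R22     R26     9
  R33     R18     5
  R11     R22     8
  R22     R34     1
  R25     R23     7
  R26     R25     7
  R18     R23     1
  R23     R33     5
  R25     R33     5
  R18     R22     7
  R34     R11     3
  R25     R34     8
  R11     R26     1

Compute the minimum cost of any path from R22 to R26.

Candidate routes:
R22–R34–R11–R26: 1+3+1 = 5
R22–R34–R26: 1+3 = 4
Cheapest is R22–R34–R26 at 4.

4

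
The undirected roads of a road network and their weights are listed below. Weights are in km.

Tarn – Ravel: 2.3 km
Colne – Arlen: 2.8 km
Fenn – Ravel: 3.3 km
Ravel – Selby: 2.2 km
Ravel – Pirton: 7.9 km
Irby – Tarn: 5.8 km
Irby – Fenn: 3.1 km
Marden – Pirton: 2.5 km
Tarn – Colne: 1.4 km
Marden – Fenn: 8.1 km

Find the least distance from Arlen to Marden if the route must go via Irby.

21.2 km

Best Arlen to Irby: Arlen–Colne–Tarn–Irby costing 10
Best Irby to Marden: Irby–Fenn–Marden costing 11.2
Total via Irby: 10 + 11.2 = 21.2 km.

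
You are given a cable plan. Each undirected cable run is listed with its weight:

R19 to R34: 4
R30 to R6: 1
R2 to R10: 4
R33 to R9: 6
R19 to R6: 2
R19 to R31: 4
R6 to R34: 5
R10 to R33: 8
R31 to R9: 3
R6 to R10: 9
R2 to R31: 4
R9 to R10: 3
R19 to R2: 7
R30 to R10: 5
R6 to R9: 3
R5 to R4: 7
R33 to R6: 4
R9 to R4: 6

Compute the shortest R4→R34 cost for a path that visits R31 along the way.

Shortest R4→R31: R4–R9–R31 = 9
Best R31 to R34: R31–R19–R34 costing 8
Total via R31: 9 + 8 = 17.

17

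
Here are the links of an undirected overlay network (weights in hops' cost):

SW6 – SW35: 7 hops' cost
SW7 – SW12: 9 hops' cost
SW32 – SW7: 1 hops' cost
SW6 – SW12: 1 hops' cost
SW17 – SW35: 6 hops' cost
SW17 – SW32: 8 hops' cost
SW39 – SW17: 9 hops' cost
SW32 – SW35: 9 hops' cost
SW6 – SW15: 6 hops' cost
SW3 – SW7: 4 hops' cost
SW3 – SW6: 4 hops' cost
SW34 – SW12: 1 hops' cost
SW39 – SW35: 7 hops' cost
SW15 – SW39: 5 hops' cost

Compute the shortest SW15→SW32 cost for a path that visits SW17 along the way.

Shortest SW15→SW17: SW15 → SW39 → SW17 = 14
Shortest SW17→SW32: SW17 → SW32 = 8
Total via SW17: 14 + 8 = 22 hops' cost.

22 hops' cost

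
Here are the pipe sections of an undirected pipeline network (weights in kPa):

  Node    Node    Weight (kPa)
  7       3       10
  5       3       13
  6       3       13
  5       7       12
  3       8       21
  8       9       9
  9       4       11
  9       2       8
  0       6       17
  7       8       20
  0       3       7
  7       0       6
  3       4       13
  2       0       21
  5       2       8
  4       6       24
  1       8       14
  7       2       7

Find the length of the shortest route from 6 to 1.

48 kPa

Enumerating some paths:
6 - 3 - 7 - 8 - 1: 13+10+20+14 = 57
6 - 0 - 7 - 8 - 1: 17+6+20+14 = 57
6 - 4 - 9 - 8 - 1: 24+11+9+14 = 58
6 - 3 - 8 - 1: 13+21+14 = 48
Cheapest is 6 - 3 - 8 - 1 at 48 kPa.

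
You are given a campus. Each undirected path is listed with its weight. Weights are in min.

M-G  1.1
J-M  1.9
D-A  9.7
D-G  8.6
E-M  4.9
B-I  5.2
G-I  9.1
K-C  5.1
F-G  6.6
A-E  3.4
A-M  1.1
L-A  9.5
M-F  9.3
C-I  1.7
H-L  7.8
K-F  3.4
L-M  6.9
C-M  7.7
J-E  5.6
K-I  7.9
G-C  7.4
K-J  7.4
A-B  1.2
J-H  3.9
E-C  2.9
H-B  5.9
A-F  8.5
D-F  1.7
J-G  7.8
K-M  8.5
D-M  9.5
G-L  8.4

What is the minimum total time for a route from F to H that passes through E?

Shortest F→E: F–K–C–E = 11.4
Best E to H: E–J–H costing 9.5
Total via E: 11.4 + 9.5 = 20.9 min.

20.9 min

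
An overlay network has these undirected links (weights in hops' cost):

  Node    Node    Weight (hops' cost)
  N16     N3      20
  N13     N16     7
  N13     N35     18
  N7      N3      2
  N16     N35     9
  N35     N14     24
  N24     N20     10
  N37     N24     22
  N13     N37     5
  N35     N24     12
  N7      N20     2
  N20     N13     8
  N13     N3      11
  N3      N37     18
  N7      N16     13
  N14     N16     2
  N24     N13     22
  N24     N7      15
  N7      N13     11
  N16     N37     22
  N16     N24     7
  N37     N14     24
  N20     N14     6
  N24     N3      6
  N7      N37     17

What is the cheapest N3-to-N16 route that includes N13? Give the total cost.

Shortest N3→N13: N3–N13 = 11
Best N13 to N16: N13–N16 costing 7
Total via N13: 11 + 7 = 18 hops' cost.

18 hops' cost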